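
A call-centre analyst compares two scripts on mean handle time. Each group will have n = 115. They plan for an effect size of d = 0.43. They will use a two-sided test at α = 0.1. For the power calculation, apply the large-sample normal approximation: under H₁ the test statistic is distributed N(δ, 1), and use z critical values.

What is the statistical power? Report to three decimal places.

Power ≈ 0.947

Noncentrality parameter: δ = d·√(n/2) = 0.43 × √(115/2) = 3.2606
Critical value for a two-sided test at α = 0.1: z_{α/2} = 1.645.
Power = Φ(δ − 1.645) + Φ(−δ − 1.645) = Φ(1.616) + Φ(-4.905) = 0.9469 + 0.0000 = 0.9469.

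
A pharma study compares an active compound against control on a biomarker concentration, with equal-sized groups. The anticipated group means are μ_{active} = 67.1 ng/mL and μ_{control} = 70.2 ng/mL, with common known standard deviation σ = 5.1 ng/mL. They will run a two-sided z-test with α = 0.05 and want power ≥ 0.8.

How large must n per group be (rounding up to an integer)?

n = 43 per group

Standardized effect: d = |μ_{active} − μ_{control}| / σ = |67.1 − 70.2| / 5.1 = 0.6078
Set Φ(δ − 1.960) = 0.8; then δ − 1.960 = Φ⁻¹(0.8) = 0.842, giving δ = 2.802.
(The Φ(−δ − z_{α/2}) term is vanishingly small for δ > 0 and is dropped in the standard sample-size formula.)
δ = d·√(n/2) ⇒ n = 2(δ/d)² = 2 × (2.802 / 0.6078)² = 42.49.
Round up to the next whole unit.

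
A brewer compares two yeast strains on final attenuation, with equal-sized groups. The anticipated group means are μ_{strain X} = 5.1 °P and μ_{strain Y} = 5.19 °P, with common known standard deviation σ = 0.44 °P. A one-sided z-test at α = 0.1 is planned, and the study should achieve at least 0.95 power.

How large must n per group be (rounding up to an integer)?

Standardized effect: d = |μ_{strain X} − μ_{strain Y}| / σ = |5.1 − 5.19| / 0.44 = 0.2045
Set Φ(δ − 1.282) = 0.95; then δ − 1.282 = Φ⁻¹(0.95) = 1.645, giving δ = 2.926.
δ = d·√(n/2) ⇒ n = 2(δ/d)² = 2 × (2.926 / 0.2045)² = 409.37.
Rounding up, n = 410 per group.

n = 410 per group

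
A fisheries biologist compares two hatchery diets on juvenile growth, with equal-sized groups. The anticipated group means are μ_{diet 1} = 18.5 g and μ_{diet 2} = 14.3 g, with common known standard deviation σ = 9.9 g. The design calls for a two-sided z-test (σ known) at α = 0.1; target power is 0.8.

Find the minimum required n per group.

n = 69 per group

Standardized effect: d = |μ_{diet 1} − μ_{diet 2}| / σ = |18.5 − 14.3| / 9.9 = 0.4242
Set Φ(δ − 1.645) = 0.8; then δ − 1.645 = Φ⁻¹(0.8) = 0.842, giving δ = 2.486.
(Ignoring the negligible lower-tail rejection probability gives the usual closed-form inversion.)
δ = d·√(n/2) ⇒ n = 2(δ/d)² = 2 × (2.486 / 0.4242)² = 68.70.
Rounding up, n = 69 per group.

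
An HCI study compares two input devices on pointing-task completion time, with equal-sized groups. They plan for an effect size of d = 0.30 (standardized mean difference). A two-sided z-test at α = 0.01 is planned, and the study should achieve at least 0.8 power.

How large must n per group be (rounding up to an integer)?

Set Φ(δ − 2.576) = 0.8; then δ − 2.576 = Φ⁻¹(0.8) = 0.842, giving δ = 3.417.
(For δ > 0 the lower-tail rejection region contributes negligibly to power, so the one-term inversion is standard.)
δ = d·√(n/2) ⇒ n = 2(δ/d)² = 2 × (3.417 / 0.30)² = 259.53.
Rounding up, n = 260 per group.

n = 260 per group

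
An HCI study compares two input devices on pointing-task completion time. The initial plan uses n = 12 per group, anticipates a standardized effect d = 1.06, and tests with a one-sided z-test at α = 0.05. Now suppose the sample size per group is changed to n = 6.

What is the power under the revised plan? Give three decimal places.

Power ≈ 0.576

With n = 6 per group: δ = d·√(n/2) = 1.06 × √(6/2) = 1.8360. Critical value z_{0.05} = 1.645.
Revised power = P(Z > 1.645 − δ) = Φ(0.191) = 0.5758.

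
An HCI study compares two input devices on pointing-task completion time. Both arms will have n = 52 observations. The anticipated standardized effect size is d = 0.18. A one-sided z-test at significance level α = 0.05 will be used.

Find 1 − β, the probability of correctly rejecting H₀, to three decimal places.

Noncentrality parameter: δ = d·√(n/2) = 0.18 × √(52/2) = 0.9178
Critical value for a one-sided test at α = 0.05: z_α = 1.645.
Power = P(Z > 1.645 − δ) = Φ(-0.727) = 0.2336.

Power ≈ 0.234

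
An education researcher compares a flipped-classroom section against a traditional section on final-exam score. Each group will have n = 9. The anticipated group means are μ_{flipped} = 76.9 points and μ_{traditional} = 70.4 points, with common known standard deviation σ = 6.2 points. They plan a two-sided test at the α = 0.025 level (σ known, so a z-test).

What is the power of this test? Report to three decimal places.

Power ≈ 0.493

Standardized effect: d = |μ_{flipped} − μ_{traditional}| / σ = |76.9 − 70.4| / 6.2 = 1.0484
Noncentrality parameter: δ = d·√(n/2) = 1.0484 × √(9/2) = 2.2240
Two-sided α = 0.025 → critical value z_{0.0125} = 2.241.
Power = Φ(δ − 2.241) + Φ(−δ − 2.241) = Φ(-0.017) + Φ(-4.465) = 0.4930 + 0.0000 = 0.4930.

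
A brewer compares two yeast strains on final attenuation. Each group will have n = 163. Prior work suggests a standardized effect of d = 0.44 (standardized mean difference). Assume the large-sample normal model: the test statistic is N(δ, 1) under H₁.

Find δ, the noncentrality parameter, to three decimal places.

δ ≈ 3.972

The noncentrality parameter scales effect size by the design's sample-size factor: δ = d·√(n/2) = 0.44 × √(163/2) = 3.9722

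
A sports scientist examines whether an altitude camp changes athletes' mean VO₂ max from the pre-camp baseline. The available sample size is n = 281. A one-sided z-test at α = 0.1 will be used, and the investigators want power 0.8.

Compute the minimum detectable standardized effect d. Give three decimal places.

Required noncentrality: δ = z_{0.1} + z_{0.20} = 1.282 + 0.842 = 2.123.
δ = d·√n ⇒ d = δ/√n = 2.123/√281 = 0.1267.

d ≈ 0.127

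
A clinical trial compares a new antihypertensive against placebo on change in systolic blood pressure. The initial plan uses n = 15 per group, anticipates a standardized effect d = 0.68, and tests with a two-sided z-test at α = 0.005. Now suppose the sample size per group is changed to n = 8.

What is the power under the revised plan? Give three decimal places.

Power ≈ 0.074

With n = 8 per group: δ = d·√(n/2) = 0.68 × √(8/2) = 1.3600. Critical value z_{0.0025} = 2.807.
Revised power = Φ(δ − 2.807) + Φ(−δ − 2.807) = Φ(-1.447) + Φ(-4.167) = 0.0739 + 0.0000 = 0.0740.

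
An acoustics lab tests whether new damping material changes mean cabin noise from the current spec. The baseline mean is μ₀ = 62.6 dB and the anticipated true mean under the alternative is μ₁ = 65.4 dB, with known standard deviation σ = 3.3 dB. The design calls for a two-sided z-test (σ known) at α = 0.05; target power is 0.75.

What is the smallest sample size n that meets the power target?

Standardized effect: d = |μ₁ − μ₀| / σ = |65.4 − 62.6| / 3.3 = 0.8485
For power 0.75 need Φ(δ − z_{0.025}) = 0.75, so δ = z_{0.025} + z_{0.25} = 1.960 + 0.674 = 2.634.
(Ignoring the negligible lower-tail rejection probability gives the usual closed-form inversion.)
δ = d·√n ⇒ n = (δ/d)² = (2.634 / 0.8485)² = 9.64.
Rounding up, n = 10.

n = 10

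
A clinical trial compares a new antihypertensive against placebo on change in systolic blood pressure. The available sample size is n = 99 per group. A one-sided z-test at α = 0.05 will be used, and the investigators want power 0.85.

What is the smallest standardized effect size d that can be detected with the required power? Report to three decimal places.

d ≈ 0.381

Required noncentrality: δ = z_{0.05} + z_{0.15} = 1.645 + 1.036 = 2.681.
δ = d·√(n/2) ⇒ d = δ/√(n/2) = 2.681/√(99/2) = 0.3811.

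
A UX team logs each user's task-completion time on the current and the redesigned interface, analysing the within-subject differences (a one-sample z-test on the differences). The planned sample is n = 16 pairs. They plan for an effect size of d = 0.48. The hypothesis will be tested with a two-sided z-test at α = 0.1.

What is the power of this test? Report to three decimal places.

Noncentrality parameter: δ = d·√n = 0.48 × √16 = 1.9200
Critical value for a two-sided test at α = 0.1: z_{α/2} = 1.645.
Power = Φ(δ − 1.645) + Φ(−δ − 1.645) = Φ(0.275) + Φ(-3.565) = 0.6084 + 0.0002 = 0.6086.

Power ≈ 0.609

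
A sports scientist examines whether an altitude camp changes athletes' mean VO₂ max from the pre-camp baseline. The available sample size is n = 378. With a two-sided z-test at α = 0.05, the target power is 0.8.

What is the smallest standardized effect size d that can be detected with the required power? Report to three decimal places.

d ≈ 0.144

Required noncentrality: δ = z_{0.025} + z_{0.20} = 1.960 + 0.842 = 2.802.
(The second rejection-region term Φ(−δ − z_{α/2}) is negligible and dropped.)
δ = d·√n ⇒ d = δ/√n = 2.802/√378 = 0.1441.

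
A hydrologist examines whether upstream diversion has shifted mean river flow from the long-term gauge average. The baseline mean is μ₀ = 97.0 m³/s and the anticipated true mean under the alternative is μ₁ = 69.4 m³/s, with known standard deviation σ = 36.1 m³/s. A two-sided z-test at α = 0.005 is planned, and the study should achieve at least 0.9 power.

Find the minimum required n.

Standardized effect: d = |μ₁ − μ₀| / σ = |69.4 − 97.0| / 36.1 = 0.7645
For power 0.9 need Φ(δ − z_{0.0025}) = 0.9, so δ = z_{0.0025} + z_{0.10} = 2.807 + 1.282 = 4.089.
(For δ > 0 the lower-tail rejection region contributes negligibly to power, so the one-term inversion is standard.)
δ = d·√n ⇒ n = (δ/d)² = (4.089 / 0.7645)² = 28.60.
Rounding up, n = 29.

n = 29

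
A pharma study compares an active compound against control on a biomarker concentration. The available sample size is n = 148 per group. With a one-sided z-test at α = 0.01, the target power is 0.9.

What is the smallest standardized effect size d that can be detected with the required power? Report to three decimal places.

d ≈ 0.419

Required noncentrality: δ = z_{0.01} + z_{0.10} = 2.326 + 1.282 = 3.608.
δ = d·√(n/2) ⇒ d = δ/√(n/2) = 3.608/√(148/2) = 0.4194.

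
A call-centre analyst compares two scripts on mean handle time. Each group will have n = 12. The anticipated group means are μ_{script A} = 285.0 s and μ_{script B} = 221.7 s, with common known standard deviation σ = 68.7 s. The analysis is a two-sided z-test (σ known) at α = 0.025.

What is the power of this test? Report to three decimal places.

Standardized effect: d = |μ_{script A} − μ_{script B}| / σ = |285.0 − 221.7| / 68.7 = 0.9214
Noncentrality parameter: δ = d·√(n/2) = 0.9214 × √(12/2) = 2.2570
Critical value for a two-sided test at α = 0.025: z_{α/2} = 2.241.
Power = Φ(δ − 2.241) + Φ(−δ − 2.241) = Φ(0.016) + Φ(-4.498) = 0.5062 + 0.0000 = 0.5062.

Power ≈ 0.506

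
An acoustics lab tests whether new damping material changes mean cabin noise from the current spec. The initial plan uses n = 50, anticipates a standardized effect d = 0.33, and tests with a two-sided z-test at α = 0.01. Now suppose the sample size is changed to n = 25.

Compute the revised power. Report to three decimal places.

With n = 25: δ = d·√n = 0.33 × √25 = 1.6500. Critical value z_{0.005} = 2.576.
Revised power = Φ(δ − 2.576) + Φ(−δ − 2.576) = Φ(-0.926) + Φ(-4.226) = 0.1773 + 0.0000 = 0.1773.

Power ≈ 0.177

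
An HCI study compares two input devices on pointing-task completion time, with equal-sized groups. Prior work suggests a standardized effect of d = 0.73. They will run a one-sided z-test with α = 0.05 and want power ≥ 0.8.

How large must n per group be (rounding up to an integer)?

n = 24 per group

Set Φ(δ − 1.645) = 0.8; then δ − 1.645 = Φ⁻¹(0.8) = 0.842, giving δ = 2.486.
δ = d·√(n/2) ⇒ n = 2(δ/d)² = 2 × (2.486 / 0.73)² = 23.20.
Round up to the next whole unit.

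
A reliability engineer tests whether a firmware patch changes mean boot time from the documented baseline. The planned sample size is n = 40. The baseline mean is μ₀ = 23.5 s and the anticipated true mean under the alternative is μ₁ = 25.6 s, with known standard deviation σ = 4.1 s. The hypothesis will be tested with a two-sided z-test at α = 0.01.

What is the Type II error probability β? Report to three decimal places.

Standardized effect: d = |μ₁ − μ₀| / σ = |25.6 − 23.5| / 4.1 = 0.5122
Noncentrality parameter: δ = d·√n = 0.5122 × √40 = 3.2394
Critical value for a two-sided test at α = 0.01: z_{α/2} = 2.576.
Power = Φ(δ − 2.576) + Φ(−δ − 2.576) = Φ(0.664) + Φ(-5.815) = 0.7465 + 0.0000 = 0.7465.
Type II error: β = 1 − power = 1 − 0.7465 = 0.2535.

β ≈ 0.253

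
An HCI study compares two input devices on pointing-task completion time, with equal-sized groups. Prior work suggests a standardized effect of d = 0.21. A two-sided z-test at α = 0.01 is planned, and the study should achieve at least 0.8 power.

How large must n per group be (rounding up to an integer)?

n = 530 per group

For power 0.8 need Φ(δ − z_{0.005}) = 0.8, so δ = z_{0.005} + z_{0.20} = 2.576 + 0.842 = 3.417.
(For δ > 0 the lower-tail rejection region contributes negligibly to power, so the one-term inversion is standard.)
δ = d·√(n/2) ⇒ n = 2(δ/d)² = 2 × (3.417 / 0.21)² = 529.66.
Round up to the next whole unit.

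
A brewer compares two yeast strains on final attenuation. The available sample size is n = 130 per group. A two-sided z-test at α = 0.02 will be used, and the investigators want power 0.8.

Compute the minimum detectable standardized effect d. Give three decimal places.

d ≈ 0.393

Need Φ(δ − 2.326) = 0.8, so δ = 2.326 + 0.842 = 3.168.
(The second rejection-region term Φ(−δ − z_{α/2}) is negligible and dropped.)
δ = d·√(n/2) ⇒ d = δ/√(n/2) = 3.168/√(130/2) = 0.3929.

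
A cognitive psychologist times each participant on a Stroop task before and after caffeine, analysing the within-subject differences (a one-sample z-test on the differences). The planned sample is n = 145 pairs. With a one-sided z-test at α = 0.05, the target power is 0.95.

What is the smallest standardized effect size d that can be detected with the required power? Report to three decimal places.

Need Φ(δ − 1.645) = 0.95, so δ = 1.645 + 1.645 = 3.290.
δ = d·√n ⇒ d = δ/√n = 3.290/√145 = 0.2732.

d ≈ 0.273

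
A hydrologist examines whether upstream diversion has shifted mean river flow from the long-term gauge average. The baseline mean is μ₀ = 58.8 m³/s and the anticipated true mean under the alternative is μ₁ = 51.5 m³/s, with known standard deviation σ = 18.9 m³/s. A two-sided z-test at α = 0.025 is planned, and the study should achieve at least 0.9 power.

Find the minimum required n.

n = 84

Standardized effect: d = |μ₁ − μ₀| / σ = |51.5 − 58.8| / 18.9 = 0.3862
For power 0.9 need Φ(δ − z_{0.0125}) = 0.9, so δ = z_{0.0125} + z_{0.10} = 2.241 + 1.282 = 3.523.
(Ignoring the negligible lower-tail rejection probability gives the usual closed-form inversion.)
δ = d·√n ⇒ n = (δ/d)² = (3.523 / 0.3862)² = 83.19.
Round up to the next whole unit.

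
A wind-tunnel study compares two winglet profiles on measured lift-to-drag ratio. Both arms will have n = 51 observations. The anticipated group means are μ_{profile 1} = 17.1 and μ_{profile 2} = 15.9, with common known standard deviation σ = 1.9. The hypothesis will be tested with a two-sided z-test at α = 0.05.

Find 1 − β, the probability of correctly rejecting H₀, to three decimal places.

Power ≈ 0.891

Standardized effect: d = |μ_{profile 1} − μ_{profile 2}| / σ = |17.1 − 15.9| / 1.9 = 0.6316
Noncentrality parameter: δ = d·√(n/2) = 0.6316 × √(51/2) = 3.1893
Critical value for a two-sided test at α = 0.05: z_{α/2} = 1.960.
Power = Φ(δ − 1.960) + Φ(−δ − 1.960) = Φ(1.229) + Φ(-5.149) = 0.8905 + 0.0000 = 0.8905.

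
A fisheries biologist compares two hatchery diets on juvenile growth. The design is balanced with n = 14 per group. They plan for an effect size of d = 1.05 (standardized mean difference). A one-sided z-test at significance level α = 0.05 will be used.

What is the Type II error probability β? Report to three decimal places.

β ≈ 0.129

Noncentrality parameter: δ = d·√(n/2) = 1.05 × √(14/2) = 2.7780
Critical value for a one-sided test at α = 0.05: z_α = 1.645.
Power = P(Z > 1.645 − δ) = Φ(1.133) = 0.8714.
Type II error: β = 1 − power = 1 − 0.8714 = 0.1286.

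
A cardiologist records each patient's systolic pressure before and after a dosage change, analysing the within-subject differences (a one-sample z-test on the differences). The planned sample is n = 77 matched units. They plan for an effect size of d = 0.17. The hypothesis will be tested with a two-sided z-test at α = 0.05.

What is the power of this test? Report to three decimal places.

Power ≈ 0.320

Noncentrality parameter: δ = d·√n = 0.17 × √77 = 1.4917
Two-sided α = 0.05 → critical value z_{0.025} = 1.960.
Power = Φ(δ − 1.960) + Φ(−δ − 1.960) = Φ(-0.468) + Φ(-3.452) = 0.3198 + 0.0003 = 0.3201.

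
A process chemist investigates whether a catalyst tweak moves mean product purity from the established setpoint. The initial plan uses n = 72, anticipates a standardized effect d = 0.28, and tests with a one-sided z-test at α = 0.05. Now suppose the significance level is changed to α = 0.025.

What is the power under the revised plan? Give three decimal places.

δ = d·√n = 0.28 × √72 = 2.3759 (unchanged). New critical value: z_{0.025} = 1.960.
Revised power = P(Z > 1.960 − δ) = Φ(0.416) = 0.6613.

Power ≈ 0.661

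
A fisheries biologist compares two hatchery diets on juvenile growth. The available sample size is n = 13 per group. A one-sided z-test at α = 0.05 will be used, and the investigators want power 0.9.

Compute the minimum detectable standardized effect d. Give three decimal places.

Need Φ(δ − 1.645) = 0.9, so δ = 1.645 + 1.282 = 2.926.
δ = d·√(n/2) ⇒ d = δ/√(n/2) = 2.926/√(13/2) = 1.1478.

d ≈ 1.148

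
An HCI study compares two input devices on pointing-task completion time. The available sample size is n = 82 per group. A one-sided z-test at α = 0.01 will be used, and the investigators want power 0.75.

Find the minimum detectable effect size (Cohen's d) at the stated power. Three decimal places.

Need Φ(δ − 2.326) = 0.75, so δ = 2.326 + 0.674 = 3.001.
δ = d·√(n/2) ⇒ d = δ/√(n/2) = 3.001/√(82/2) = 0.4687.

d ≈ 0.469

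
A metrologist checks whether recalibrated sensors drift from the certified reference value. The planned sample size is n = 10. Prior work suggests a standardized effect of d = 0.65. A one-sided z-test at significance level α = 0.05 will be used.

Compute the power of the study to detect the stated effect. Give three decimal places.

Noncentrality parameter: δ = d·√n = 0.65 × √10 = 2.0555
One-sided α = 0.05 → critical value z_{0.05} = 1.645.
Power = Φ(δ − 1.645) = Φ(0.411) = 0.6593.

Power ≈ 0.659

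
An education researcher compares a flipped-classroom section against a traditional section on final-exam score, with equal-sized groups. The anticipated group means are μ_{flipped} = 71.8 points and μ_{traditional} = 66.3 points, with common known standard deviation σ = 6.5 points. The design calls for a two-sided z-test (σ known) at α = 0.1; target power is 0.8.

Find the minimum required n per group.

n = 18 per group

Standardized effect: d = |μ_{flipped} − μ_{traditional}| / σ = |71.8 − 66.3| / 6.5 = 0.8462
Set Φ(δ − 1.645) = 0.8; then δ − 1.645 = Φ⁻¹(0.8) = 0.842, giving δ = 2.486.
(For δ > 0 the lower-tail rejection region contributes negligibly to power, so the one-term inversion is standard.)
δ = d·√(n/2) ⇒ n = 2(δ/d)² = 2 × (2.486 / 0.8462)² = 17.27.
Rounding up, n = 18 per group.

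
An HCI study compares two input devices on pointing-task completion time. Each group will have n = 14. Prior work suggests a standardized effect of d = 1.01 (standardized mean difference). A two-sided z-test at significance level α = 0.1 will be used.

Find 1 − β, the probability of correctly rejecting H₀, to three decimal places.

Power ≈ 0.848

Noncentrality parameter: δ = d·√(n/2) = 1.01 × √(14/2) = 2.6722
Two-sided α = 0.1 → critical value z_{0.05} = 1.645.
Power = Φ(δ − 1.645) + Φ(−δ − 1.645) = Φ(1.027) + Φ(-4.317) = 0.8479 + 0.0000 = 0.8479.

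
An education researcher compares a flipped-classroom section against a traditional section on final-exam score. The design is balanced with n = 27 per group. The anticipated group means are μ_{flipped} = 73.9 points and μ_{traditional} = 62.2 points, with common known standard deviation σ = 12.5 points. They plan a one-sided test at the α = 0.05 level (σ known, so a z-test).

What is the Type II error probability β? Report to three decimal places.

β ≈ 0.036

Standardized effect: d = |μ_{flipped} − μ_{traditional}| / σ = |73.9 − 62.2| / 12.5 = 0.9360
Noncentrality parameter: λ = d·√(n/2) = 0.9360 × √(27/2) = 3.4391
One-sided α = 0.05 → critical value z_{0.05} = 1.645.
Power = P(Z > 1.645 − λ) = Φ(1.794) = 0.9636.
Type II error: β = 1 − power = 1 − 0.9636 = 0.0364.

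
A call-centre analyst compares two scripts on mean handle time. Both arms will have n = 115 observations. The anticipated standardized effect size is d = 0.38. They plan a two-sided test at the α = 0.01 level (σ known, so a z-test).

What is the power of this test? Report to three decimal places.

Power ≈ 0.620

Noncentrality parameter: δ = d·√(n/2) = 0.38 × √(115/2) = 2.8815
Two-sided α = 0.01 → critical value z_{0.005} = 2.576.
Power = Φ(δ − 2.576) + Φ(−δ − 2.576) = Φ(0.306) + Φ(-5.457) = 0.6201 + 0.0000 = 0.6201.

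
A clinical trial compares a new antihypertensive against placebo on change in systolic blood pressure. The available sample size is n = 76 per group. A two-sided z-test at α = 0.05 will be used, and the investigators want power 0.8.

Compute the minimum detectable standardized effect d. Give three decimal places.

Required noncentrality: δ = z_{0.025} + z_{0.20} = 1.960 + 0.842 = 2.802.
(The second rejection-region term Φ(−δ − z_{α/2}) is negligible and dropped.)
δ = d·√(n/2) ⇒ d = δ/√(n/2) = 2.802/√(76/2) = 0.4545.

d ≈ 0.454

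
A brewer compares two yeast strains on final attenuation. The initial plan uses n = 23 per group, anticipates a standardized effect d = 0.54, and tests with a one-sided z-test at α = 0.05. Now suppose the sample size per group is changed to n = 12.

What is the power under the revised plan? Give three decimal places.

With n = 12 per group: δ = d·√(n/2) = 0.54 × √(12/2) = 1.3227. Critical value z_{0.05} = 1.645.
Revised power = Φ(δ − 1.645) = Φ(-0.322) = 0.3737.

Power ≈ 0.374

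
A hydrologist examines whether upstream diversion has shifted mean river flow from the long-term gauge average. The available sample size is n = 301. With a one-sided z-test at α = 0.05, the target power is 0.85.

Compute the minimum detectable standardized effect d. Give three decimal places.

d ≈ 0.155

Need Φ(δ − 1.645) = 0.85, so δ = 1.645 + 1.036 = 2.681.
δ = d·√n ⇒ d = δ/√n = 2.681/√301 = 0.1545.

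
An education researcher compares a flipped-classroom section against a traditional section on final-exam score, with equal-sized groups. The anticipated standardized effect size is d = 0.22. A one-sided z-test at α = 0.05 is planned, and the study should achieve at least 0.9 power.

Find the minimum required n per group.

n = 354 per group

For power 0.9 need Φ(δ − z_{0.05}) = 0.9, so δ = z_{0.05} + z_{0.10} = 1.645 + 1.282 = 2.926.
δ = d·√(n/2) ⇒ n = 2(δ/d)² = 2 × (2.926 / 0.22)² = 353.88.
Rounding up, n = 354 per group.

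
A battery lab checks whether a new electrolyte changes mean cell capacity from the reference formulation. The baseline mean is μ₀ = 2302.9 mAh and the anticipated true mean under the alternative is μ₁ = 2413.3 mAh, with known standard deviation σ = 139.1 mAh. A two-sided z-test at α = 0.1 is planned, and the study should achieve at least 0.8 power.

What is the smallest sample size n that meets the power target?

Standardized effect: d = |μ₁ − μ₀| / σ = |2413.3 − 2302.9| / 139.1 = 0.7937
Set Φ(δ − 1.645) = 0.8; then δ − 1.645 = Φ⁻¹(0.8) = 0.842, giving δ = 2.486.
(Ignoring the negligible lower-tail rejection probability gives the usual closed-form inversion.)
δ = d·√n ⇒ n = (δ/d)² = (2.486 / 0.7937)² = 9.81.
Rounding up, n = 10.

n = 10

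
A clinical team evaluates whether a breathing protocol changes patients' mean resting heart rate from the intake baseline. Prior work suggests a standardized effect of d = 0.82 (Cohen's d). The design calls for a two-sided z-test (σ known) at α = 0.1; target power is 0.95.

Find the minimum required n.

n = 17

For power 0.95 need Φ(δ − z_{0.05}) = 0.95, so δ = z_{0.05} + z_{0.05} = 1.645 + 1.645 = 3.290.
(Ignoring the negligible lower-tail rejection probability gives the usual closed-form inversion.)
δ = d·√n ⇒ n = (δ/d)² = (3.290 / 0.82)² = 16.09.
Round up to the next whole unit.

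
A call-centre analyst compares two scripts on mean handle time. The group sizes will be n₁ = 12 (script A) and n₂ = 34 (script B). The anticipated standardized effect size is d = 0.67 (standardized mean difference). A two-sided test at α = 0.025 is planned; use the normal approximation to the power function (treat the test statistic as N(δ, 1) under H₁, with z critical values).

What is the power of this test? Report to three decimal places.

Power ≈ 0.403

Noncentrality parameter: λ = d / √(1/n₁ + 1/n₂) = 0.67 / √(1/12 + 1/34) = 1.9954
Critical value for a two-sided test at α = 0.025: z_{α/2} = 2.241.
Power = Φ(λ − 2.241) + Φ(−λ − 2.241) = Φ(-0.246) + Φ(-4.237) = 0.4028 + 0.0000 = 0.4028.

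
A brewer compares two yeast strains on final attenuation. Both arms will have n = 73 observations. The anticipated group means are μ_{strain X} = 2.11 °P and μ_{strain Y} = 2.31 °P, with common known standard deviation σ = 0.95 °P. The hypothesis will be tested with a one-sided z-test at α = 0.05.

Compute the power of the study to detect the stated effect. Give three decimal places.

Power ≈ 0.355

Standardized effect: d = |μ_{strain X} − μ_{strain Y}| / σ = |2.11 − 2.31| / 0.95 = 0.2105
Noncentrality parameter: δ = d·√(n/2) = 0.2105 × √(73/2) = 1.2719
One-sided α = 0.05 → critical value z_{0.05} = 1.645.
Power = Φ(δ − 1.645) = Φ(-0.373) = 0.3546.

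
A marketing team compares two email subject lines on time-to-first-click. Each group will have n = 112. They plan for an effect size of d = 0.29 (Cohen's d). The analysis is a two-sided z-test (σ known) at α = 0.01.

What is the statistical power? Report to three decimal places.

Noncentrality parameter: δ = d·√(n/2) = 0.29 × √(112/2) = 2.1702
Critical value for a two-sided test at α = 0.01: z_{α/2} = 2.576.
Power = Φ(δ − 2.576) + Φ(−δ − 2.576) = Φ(-0.406) + Φ(-4.746) = 0.3425 + 0.0000 = 0.3425.

Power ≈ 0.342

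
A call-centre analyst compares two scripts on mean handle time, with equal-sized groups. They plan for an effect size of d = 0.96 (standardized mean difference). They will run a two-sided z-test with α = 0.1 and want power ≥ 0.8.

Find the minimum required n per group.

Set Φ(δ − 1.645) = 0.8; then δ − 1.645 = Φ⁻¹(0.8) = 0.842, giving δ = 2.486.
(Ignoring the negligible lower-tail rejection probability gives the usual closed-form inversion.)
δ = d·√(n/2) ⇒ n = 2(δ/d)² = 2 × (2.486 / 0.96)² = 13.42.
Rounding up, n = 14 per group.

n = 14 per group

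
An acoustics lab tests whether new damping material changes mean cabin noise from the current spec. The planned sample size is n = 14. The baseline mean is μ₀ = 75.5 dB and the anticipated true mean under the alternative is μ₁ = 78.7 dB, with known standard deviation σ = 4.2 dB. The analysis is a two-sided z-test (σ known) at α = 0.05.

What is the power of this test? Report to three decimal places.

Standardized effect: d = |μ₁ − μ₀| / σ = |78.7 − 75.5| / 4.2 = 0.7619
Noncentrality parameter: δ = d·√n = 0.7619 × √14 = 2.8508
Two-sided α = 0.05 → critical value z_{0.025} = 1.960.
Power = Φ(δ − 1.960) + Φ(−δ − 1.960) = Φ(0.891) + Φ(-4.811) = 0.8135 + 0.0000 = 0.8135.

Power ≈ 0.813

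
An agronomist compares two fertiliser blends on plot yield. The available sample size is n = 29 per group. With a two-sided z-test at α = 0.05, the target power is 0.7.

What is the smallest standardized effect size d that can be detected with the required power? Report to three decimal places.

Need Φ(δ − 1.960) = 0.7, so δ = 1.960 + 0.524 = 2.484.
(The second rejection-region term Φ(−δ − z_{α/2}) is negligible and dropped.)
δ = d·√(n/2) ⇒ d = δ/√(n/2) = 2.484/√(29/2) = 0.6524.

d ≈ 0.652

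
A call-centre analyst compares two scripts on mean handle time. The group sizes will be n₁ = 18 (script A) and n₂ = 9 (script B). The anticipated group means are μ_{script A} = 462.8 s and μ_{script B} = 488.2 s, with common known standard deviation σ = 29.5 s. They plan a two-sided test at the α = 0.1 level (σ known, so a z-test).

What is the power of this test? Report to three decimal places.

Standardized effect: d = |μ_{script A} − μ_{script B}| / σ = |462.8 − 488.2| / 29.5 = 0.8610
Noncentrality parameter: δ = d / √(1/n₁ + 1/n₂) = 0.8610 / √(1/18 + 1/9) = 2.1091
Two-sided α = 0.1 → critical value z_{0.05} = 1.645.
Power = Φ(δ − 1.645) + Φ(−δ − 1.645) = Φ(0.464) + Φ(-3.754) = 0.6787 + 0.0001 = 0.6788.

Power ≈ 0.679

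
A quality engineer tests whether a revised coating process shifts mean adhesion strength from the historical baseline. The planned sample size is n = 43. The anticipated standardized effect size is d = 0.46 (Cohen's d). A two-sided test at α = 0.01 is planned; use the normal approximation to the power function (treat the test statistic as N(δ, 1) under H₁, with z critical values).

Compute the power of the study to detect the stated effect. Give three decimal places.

Noncentrality parameter: δ = d·√n = 0.46 × √43 = 3.0164
Critical value for a two-sided test at α = 0.01: z_{α/2} = 2.576.
Power = Φ(δ − 2.576) + Φ(−δ − 2.576) = Φ(0.441) + Φ(-5.592) = 0.6702 + 0.0000 = 0.6702.

Power ≈ 0.670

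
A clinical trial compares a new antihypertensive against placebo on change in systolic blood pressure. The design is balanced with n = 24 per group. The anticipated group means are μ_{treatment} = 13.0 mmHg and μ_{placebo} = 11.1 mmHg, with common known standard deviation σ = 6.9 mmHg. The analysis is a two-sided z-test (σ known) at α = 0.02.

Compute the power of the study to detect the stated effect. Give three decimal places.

Power ≈ 0.085

Standardized effect: d = |μ_{treatment} − μ_{placebo}| / σ = |13.0 − 11.1| / 6.9 = 0.2754
Noncentrality parameter: δ = d·√(n/2) = 0.2754 × √(24/2) = 0.9539
Two-sided α = 0.02 → critical value z_{0.01} = 2.326.
Power = Φ(δ − 2.326) + Φ(−δ − 2.326) = Φ(-1.372) + Φ(-3.280) = 0.0850 + 0.0005 = 0.0855.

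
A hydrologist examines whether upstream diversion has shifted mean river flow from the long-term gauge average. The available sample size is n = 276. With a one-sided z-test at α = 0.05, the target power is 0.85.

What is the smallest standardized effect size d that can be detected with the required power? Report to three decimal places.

d ≈ 0.161

Required noncentrality: δ = z_{0.05} + z_{0.15} = 1.645 + 1.036 = 2.681.
δ = d·√n ⇒ d = δ/√n = 2.681/√276 = 0.1614.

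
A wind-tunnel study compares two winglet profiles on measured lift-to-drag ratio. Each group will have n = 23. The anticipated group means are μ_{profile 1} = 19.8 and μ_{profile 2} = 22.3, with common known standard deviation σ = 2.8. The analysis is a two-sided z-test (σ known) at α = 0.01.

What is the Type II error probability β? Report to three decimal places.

Standardized effect: d = |μ_{profile 1} − μ_{profile 2}| / σ = |19.8 − 22.3| / 2.8 = 0.8929
Noncentrality parameter: δ = d·√(n/2) = 0.8929 × √(23/2) = 3.0278
Critical value for a two-sided test at α = 0.01: z_{α/2} = 2.576.
Power = Φ(δ − 2.576) + Φ(−δ − 2.576) = Φ(0.452) + Φ(-5.604) = 0.6744 + 0.0000 = 0.6744.
Type II error: β = 1 − power = 1 − 0.6744 = 0.3256.

β ≈ 0.326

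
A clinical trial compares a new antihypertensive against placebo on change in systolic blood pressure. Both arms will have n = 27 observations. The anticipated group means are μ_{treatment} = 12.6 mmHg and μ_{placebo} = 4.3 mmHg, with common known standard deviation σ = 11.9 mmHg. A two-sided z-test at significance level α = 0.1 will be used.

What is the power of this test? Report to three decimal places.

Power ≈ 0.821

Standardized effect: d = |μ_{treatment} − μ_{placebo}| / σ = |12.6 − 4.3| / 11.9 = 0.6975
Noncentrality parameter: δ = d·√(n/2) = 0.6975 × √(27/2) = 2.5627
Two-sided α = 0.1 → critical value z_{0.05} = 1.645.
Power = Φ(δ − 1.645) + Φ(−δ − 1.645) = Φ(0.918) + Φ(-4.208) = 0.8207 + 0.0000 = 0.8207.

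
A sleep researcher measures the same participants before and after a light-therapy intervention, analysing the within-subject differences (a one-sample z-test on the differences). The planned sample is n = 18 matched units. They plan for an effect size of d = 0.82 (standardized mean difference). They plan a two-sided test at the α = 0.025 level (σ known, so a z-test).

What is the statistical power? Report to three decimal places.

Power ≈ 0.892

Noncentrality parameter: δ = d·√n = 0.82 × √18 = 3.4790
Two-sided α = 0.025 → critical value z_{0.0125} = 2.241.
Power = Φ(δ − 2.241) + Φ(−δ − 2.241) = Φ(1.238) + Φ(-5.720) = 0.8921 + 0.0000 = 0.8921.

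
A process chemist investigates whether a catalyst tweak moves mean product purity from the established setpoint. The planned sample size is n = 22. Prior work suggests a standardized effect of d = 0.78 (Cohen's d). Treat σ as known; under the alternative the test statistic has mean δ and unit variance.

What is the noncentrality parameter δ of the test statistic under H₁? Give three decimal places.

δ ≈ 3.659

δ = d·√n = 0.78 × √22 = 3.6585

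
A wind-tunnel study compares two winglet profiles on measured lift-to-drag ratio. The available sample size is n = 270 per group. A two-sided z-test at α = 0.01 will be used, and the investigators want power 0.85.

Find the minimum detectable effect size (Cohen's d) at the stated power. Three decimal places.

Required noncentrality: δ = z_{0.005} + z_{0.15} = 2.576 + 1.036 = 3.612.
(Lower-tail contribution to power is negligible for δ > 0.)
δ = d·√(n/2) ⇒ d = δ/√(n/2) = 3.612/√(270/2) = 0.3109.

d ≈ 0.311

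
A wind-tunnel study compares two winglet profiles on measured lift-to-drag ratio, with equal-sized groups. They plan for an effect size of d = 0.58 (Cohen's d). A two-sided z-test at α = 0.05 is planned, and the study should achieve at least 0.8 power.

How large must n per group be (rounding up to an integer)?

For power 0.8 need Φ(δ − z_{0.025}) = 0.8, so δ = z_{0.025} + z_{0.20} = 1.960 + 0.842 = 2.802.
(For δ > 0 the lower-tail rejection region contributes negligibly to power, so the one-term inversion is standard.)
δ = d·√(n/2) ⇒ n = 2(δ/d)² = 2 × (2.802 / 0.58)² = 46.66.
Rounding up, n = 47 per group.

n = 47 per group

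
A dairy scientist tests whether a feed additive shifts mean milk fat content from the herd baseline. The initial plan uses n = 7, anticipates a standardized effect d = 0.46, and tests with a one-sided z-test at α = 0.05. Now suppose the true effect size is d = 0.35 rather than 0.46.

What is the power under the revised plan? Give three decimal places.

Power ≈ 0.236

With d = 0.35: δ = d·√n = 0.35 × √7 = 0.9260. Critical value z_{0.05} = 1.645.
Revised power = Φ(δ − 1.645) = Φ(-0.719) = 0.2361.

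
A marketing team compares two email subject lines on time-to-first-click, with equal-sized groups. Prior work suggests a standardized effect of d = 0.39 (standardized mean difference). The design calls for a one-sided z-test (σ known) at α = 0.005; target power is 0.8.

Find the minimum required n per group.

Set Φ(δ − 2.576) = 0.8; then δ − 2.576 = Φ⁻¹(0.8) = 0.842, giving δ = 3.417.
δ = d·√(n/2) ⇒ n = 2(δ/d)² = 2 × (3.417 / 0.39)² = 153.57.
Round up to the next whole unit.

n = 154 per group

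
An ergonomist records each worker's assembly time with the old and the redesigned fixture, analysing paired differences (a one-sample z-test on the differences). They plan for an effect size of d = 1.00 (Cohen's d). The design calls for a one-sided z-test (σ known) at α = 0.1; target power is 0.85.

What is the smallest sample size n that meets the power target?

n = 6

Set Φ(δ − 1.282) = 0.85; then δ − 1.282 = Φ⁻¹(0.85) = 1.036, giving δ = 2.318.
δ = d·√n ⇒ n = (δ/d)² = (2.318 / 1.00)² = 5.37.
Rounding up, n = 6.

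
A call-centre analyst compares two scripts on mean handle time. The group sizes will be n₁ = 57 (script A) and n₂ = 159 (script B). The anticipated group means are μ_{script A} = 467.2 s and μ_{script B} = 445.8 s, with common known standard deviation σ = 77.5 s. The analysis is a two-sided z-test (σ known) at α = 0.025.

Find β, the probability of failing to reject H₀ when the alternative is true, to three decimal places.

Standardized effect: d = |μ_{script A} − μ_{script B}| / σ = |467.2 − 445.8| / 77.5 = 0.2761
Noncentrality parameter: δ = d / √(1/n₁ + 1/n₂) = 0.2761 / √(1/57 + 1/159) = 1.7886
Critical value for a two-sided test at α = 0.025: z_{α/2} = 2.241.
Power = Φ(δ − 2.241) + Φ(−δ − 2.241) = Φ(-0.453) + Φ(-4.030) = 0.3254 + 0.0000 = 0.3254.
Type II error: β = 1 − power = 1 − 0.3254 = 0.6746.

β ≈ 0.675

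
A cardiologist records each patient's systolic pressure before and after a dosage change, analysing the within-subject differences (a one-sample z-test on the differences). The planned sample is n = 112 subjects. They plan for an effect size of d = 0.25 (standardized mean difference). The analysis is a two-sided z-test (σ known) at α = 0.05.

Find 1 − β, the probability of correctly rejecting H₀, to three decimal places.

Power ≈ 0.754

Noncentrality parameter: δ = d·√n = 0.25 × √112 = 2.6458
Two-sided α = 0.05 → critical value z_{0.025} = 1.960.
Power = Φ(δ − 1.960) + Φ(−δ − 1.960) = Φ(0.686) + Φ(-4.606) = 0.7536 + 0.0000 = 0.7536.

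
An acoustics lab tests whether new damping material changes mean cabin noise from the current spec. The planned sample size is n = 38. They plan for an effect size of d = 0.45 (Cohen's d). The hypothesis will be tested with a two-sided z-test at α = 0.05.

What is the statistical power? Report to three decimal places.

Power ≈ 0.792

Noncentrality parameter: δ = d·√n = 0.45 × √38 = 2.7740
Two-sided α = 0.05 → critical value z_{0.025} = 1.960.
Power = Φ(δ − 1.960) + Φ(−δ − 1.960) = Φ(0.814) + Φ(-4.734) = 0.7922 + 0.0000 = 0.7922.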